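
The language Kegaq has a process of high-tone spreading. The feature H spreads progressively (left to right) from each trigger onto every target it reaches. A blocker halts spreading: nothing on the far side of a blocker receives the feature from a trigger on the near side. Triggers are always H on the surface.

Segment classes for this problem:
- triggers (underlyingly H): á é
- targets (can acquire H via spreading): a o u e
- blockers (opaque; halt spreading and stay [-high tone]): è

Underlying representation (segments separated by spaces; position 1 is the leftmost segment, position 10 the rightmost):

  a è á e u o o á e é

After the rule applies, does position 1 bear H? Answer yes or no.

no

From /á/ at 3 rightward: 4 /e/ → H; 5 /u/ → H; 6 /o/ → H; 7 /o/ → H; 8 /á/ is itself a trigger — this domain ends here.
From /á/ at 8 rightward: 9 /e/ → H; 10 /é/ is itself a trigger — this domain ends here.
From /é/ at 10 rightward: word edge.
Target with no active source: position 1 stays [-high tone].
H positions on the surface: 3 4 5 6 7 8 9 10.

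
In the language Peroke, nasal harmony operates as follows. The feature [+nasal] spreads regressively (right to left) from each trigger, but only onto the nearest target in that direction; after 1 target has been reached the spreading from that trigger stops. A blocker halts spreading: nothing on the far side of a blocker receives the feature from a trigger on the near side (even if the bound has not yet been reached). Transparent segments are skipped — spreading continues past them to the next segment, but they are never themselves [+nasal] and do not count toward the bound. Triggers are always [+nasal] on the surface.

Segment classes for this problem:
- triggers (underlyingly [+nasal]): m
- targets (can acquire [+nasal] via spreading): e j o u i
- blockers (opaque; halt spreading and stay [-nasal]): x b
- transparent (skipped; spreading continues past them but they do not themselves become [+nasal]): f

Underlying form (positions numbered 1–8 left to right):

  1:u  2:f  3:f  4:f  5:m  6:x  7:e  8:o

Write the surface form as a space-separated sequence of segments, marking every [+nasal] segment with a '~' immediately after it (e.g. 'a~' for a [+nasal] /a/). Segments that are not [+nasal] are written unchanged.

From /m/ at 5 leftward: 4 /f/ transparent; 3 /f/ transparent; 2 /f/ transparent; 1 /u/ → [+nasal]; bound reached.
Targets with no active source: positions 7 8 stay [-nasal].
[+nasal] positions on the surface: 1 5.

u~ f f f m~ x e o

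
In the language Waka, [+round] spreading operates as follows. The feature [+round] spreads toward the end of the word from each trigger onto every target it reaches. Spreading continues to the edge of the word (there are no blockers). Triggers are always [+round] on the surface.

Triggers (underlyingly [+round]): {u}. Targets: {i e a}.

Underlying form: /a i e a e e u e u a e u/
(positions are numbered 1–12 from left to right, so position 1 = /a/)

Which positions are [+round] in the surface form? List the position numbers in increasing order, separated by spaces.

7 8 9 10 11 12

From /u/ at 7 rightward: 8 /e/ → [+round]; 9 /u/ is itself a trigger — this domain ends here.
From /u/ at 9 rightward: 10 /a/ → [+round]; 11 /e/ → [+round]; 12 /u/ is itself a trigger — this domain ends here.
From /u/ at 12 rightward: word edge.
Targets with no active source: positions 1 2 3 4 5 6 stay [-round].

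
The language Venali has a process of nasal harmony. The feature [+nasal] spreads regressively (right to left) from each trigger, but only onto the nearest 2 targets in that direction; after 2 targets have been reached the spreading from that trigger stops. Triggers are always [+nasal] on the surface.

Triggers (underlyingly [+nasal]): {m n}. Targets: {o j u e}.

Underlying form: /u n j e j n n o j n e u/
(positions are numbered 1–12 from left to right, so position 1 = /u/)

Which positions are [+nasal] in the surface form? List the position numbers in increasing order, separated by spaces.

1 2 4 5 6 7 8 9 10

From /n/ at 2 leftward: 1 /u/ → [+nasal]; word edge.
From /n/ at 6 leftward: 5 /j/ → [+nasal]; 4 /e/ → [+nasal]; bound reached.
From /n/ at 7 leftward: 6 /n/ is itself a trigger — this domain ends here.
From /n/ at 10 leftward: 9 /j/ → [+nasal]; 8 /o/ → [+nasal]; bound reached.
Targets with no active source: positions 3 11 12 stay [-nasal].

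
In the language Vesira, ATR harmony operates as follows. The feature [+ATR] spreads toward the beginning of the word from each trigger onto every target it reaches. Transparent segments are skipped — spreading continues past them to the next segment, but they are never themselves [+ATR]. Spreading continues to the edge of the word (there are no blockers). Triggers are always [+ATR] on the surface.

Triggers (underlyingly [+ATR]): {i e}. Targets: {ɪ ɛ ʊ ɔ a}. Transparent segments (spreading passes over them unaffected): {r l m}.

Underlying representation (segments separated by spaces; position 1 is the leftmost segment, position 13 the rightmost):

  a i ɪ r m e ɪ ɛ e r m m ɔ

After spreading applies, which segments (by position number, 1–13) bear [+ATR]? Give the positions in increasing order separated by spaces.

From /i/ at 2 leftward: 1 /a/ → [+ATR]; word edge.
From /e/ at 6 leftward: 5 /m/ transparent; 4 /r/ transparent; 3 /ɪ/ → [+ATR]; 2 /i/ is itself a trigger — this domain ends here.
From /e/ at 9 leftward: 8 /ɛ/ → [+ATR]; 7 /ɪ/ → [+ATR]; 6 /e/ is itself a trigger — this domain ends here.
Target with no active source: position 13 stays [-ATR].

1 2 3 6 7 8 9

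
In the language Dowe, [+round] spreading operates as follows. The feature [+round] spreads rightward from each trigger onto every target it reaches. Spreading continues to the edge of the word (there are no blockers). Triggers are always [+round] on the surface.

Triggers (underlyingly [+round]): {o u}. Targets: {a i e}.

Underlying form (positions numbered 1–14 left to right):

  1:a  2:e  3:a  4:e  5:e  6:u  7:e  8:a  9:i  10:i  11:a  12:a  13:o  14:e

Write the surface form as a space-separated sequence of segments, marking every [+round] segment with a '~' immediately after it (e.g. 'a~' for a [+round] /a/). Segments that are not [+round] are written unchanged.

From /u/ at 6 rightward: 7 /e/ → [+round]; 8 /a/ → [+round]; 9 /i/ → [+round]; 10 /i/ → [+round]; 11 /a/ → [+round]; 12 /a/ → [+round]; 13 /o/ is itself a trigger — this domain ends here.
From /o/ at 13 rightward: 14 /e/ → [+round]; word edge.
Targets with no active source: positions 1 2 3 4 5 stay [-round].
[+round] positions on the surface: 6 7 8 9 10 11 12 13 14.

a e a e e u~ e~ a~ i~ i~ a~ a~ o~ e~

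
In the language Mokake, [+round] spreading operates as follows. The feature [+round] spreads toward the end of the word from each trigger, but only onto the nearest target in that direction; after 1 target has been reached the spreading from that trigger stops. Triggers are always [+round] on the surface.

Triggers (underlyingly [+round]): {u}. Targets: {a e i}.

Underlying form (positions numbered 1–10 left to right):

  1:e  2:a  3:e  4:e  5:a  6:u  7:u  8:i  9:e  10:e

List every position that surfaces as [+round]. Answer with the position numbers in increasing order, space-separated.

From /u/ at 6 rightward: 7 /u/ is itself a trigger — this domain ends here.
From /u/ at 7 rightward: 8 /i/ → [+round]; bound reached.
Targets with no active source: positions 1 2 3 4 5 9 10 stay [-round].

6 7 8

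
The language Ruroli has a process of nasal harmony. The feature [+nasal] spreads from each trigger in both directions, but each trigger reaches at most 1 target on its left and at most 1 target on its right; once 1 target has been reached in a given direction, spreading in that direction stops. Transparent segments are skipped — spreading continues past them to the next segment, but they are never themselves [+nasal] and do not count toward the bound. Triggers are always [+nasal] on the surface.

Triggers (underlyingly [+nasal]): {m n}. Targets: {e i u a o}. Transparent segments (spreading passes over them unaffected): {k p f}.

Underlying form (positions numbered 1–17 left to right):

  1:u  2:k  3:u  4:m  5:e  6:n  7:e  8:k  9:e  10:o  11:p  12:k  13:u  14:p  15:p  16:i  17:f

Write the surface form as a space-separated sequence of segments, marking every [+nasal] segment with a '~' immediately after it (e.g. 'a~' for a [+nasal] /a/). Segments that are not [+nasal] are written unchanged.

u k u~ m~ e~ n~ e~ k e o p k u p p i f

From /m/ at 4 rightward: 5 /e/ → [+nasal]; bound reached.
From /m/ at 4 leftward: 3 /u/ → [+nasal]; bound reached.
From /n/ at 6 rightward: 7 /e/ → [+nasal]; bound reached.
From /n/ at 6 leftward: 5 /e/ → [+nasal]; bound reached.
Targets with no active source: positions 1 9 10 13 16 stay [-nasal].
[+nasal] positions on the surface: 3 4 5 6 7.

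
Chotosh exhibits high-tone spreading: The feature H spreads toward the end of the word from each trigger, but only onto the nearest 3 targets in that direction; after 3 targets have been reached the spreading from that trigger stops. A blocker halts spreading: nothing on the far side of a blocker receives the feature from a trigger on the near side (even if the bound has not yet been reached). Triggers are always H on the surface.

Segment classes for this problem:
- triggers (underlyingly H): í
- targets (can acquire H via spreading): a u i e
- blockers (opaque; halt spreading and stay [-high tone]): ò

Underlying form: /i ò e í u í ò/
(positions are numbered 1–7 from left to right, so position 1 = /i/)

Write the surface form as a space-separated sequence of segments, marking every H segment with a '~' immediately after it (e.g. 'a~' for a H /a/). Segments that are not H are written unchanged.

From /í/ at 4 rightward: 5 /u/ → H; 6 /í/ is itself a trigger — this domain ends here.
From /í/ at 6 rightward: 7 /ò/ blocks.
Targets with no active source: positions 1 3 stay [-high tone].
H positions on the surface: 4 5 6.

i ò e í~ u~ í~ ò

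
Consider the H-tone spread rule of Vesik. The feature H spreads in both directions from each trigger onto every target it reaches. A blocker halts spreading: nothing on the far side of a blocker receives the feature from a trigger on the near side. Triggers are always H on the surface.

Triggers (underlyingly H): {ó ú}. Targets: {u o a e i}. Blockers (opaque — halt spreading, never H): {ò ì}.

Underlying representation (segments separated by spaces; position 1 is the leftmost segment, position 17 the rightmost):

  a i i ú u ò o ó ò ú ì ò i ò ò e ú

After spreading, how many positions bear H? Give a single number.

From /ú/ at 4 rightward: 5 /u/ → H; 6 /ò/ blocks.
From /ú/ at 4 leftward: 3 /i/ → H; 2 /i/ → H; 1 /a/ → H; word edge.
From /ó/ at 8 rightward: 9 /ò/ blocks.
From /ó/ at 8 leftward: 7 /o/ → H; 6 /ò/ blocks.
From /ú/ at 10 rightward: 11 /ì/ blocks.
From /ú/ at 10 leftward: 9 /ò/ blocks.
From /ú/ at 17 rightward: word edge.
From /ú/ at 17 leftward: 16 /e/ → H; 15 /ò/ blocks.
Target with no active source: position 13 stays [-high tone].
H positions on the surface: 1 2 3 4 5 7 8 10 16 17.

10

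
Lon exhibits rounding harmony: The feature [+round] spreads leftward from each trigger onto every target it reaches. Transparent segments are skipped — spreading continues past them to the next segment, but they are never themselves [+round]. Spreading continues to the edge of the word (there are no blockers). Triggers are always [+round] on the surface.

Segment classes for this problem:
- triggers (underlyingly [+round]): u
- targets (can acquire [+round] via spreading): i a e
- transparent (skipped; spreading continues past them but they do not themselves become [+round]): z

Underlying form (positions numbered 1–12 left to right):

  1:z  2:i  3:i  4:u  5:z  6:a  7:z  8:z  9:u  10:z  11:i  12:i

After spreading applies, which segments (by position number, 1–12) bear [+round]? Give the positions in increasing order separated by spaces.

From /u/ at 4 leftward: 3 /i/ → [+round]; 2 /i/ → [+round]; 1 /z/ transparent; word edge.
From /u/ at 9 leftward: 8 /z/ transparent; 7 /z/ transparent; 6 /a/ → [+round]; 5 /z/ transparent; 4 /u/ is itself a trigger — this domain ends here.
Targets with no active source: positions 11 12 stay [-round].

2 3 4 6 9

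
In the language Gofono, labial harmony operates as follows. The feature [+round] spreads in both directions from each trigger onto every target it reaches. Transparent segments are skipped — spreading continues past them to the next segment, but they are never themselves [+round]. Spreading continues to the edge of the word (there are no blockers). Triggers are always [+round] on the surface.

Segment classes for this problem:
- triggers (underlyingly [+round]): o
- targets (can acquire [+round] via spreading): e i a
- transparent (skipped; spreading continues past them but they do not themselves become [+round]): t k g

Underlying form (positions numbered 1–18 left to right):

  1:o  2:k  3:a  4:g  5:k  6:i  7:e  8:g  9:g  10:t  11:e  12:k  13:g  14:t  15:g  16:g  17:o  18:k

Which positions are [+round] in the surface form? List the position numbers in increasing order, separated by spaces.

From /o/ at 1 rightward: 2 /k/ transparent; 3 /a/ → [+round]; 4 /g/ transparent; 5 /k/ transparent; 6 /i/ → [+round]; 7 /e/ → [+round]; 8 /g/ transparent; 9 /g/ transparent; 10 /t/ transparent; 11 /e/ → [+round]; 12 /k/ transparent; 13 /g/ transparent; 14 /t/ transparent; 15 /g/ transparent; 16 /g/ transparent; 17 /o/ is itself a trigger — this domain ends here.
From /o/ at 1 leftward: word edge.
From /o/ at 17 rightward: 18 /k/ transparent; word edge.
From /o/ at 17 leftward: 16 /g/ transparent; 15 /g/ transparent; 14 /t/ transparent; 13 /g/ transparent; 12 /k/ transparent; 11 /e/ → [+round]; 10 /t/ transparent; 9 /g/ transparent; 8 /g/ transparent; 7 /e/ → [+round]; 6 /i/ → [+round]; 5 /k/ transparent; 4 /g/ transparent; 3 /a/ → [+round]; 2 /k/ transparent; 1 /o/ is itself a trigger — this domain ends here.

1 3 6 7 11 17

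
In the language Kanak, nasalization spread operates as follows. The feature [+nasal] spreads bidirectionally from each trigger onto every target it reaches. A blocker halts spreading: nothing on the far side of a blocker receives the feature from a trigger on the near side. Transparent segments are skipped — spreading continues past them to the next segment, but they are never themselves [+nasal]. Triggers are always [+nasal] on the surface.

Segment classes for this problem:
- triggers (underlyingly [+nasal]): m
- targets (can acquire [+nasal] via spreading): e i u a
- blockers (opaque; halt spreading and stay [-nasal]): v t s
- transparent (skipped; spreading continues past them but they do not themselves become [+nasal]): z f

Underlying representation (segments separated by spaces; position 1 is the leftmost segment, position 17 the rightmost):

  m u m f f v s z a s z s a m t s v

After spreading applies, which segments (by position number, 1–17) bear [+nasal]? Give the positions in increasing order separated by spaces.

From /m/ at 1 rightward: 2 /u/ → [+nasal]; 3 /m/ is itself a trigger — this domain ends here.
From /m/ at 1 leftward: word edge.
From /m/ at 3 rightward: 4 /f/ transparent; 5 /f/ transparent; 6 /v/ blocks.
From /m/ at 3 leftward: 2 /u/ → [+nasal]; 1 /m/ is itself a trigger — this domain ends here.
From /m/ at 14 rightward: 15 /t/ blocks.
From /m/ at 14 leftward: 13 /a/ → [+nasal]; 12 /s/ blocks.
Target with no active source: position 9 stays [-nasal].

1 2 3 13 14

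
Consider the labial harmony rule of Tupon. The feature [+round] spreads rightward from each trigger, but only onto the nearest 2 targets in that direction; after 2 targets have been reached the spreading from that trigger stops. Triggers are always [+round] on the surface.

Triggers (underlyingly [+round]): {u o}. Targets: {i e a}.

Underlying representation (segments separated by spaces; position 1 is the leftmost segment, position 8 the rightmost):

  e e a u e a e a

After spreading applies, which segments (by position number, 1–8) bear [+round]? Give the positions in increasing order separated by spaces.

From /u/ at 4 rightward: 5 /e/ → [+round]; 6 /a/ → [+round]; bound reached.
Targets with no active source: positions 1 2 3 7 8 stay [-round].

4 5 6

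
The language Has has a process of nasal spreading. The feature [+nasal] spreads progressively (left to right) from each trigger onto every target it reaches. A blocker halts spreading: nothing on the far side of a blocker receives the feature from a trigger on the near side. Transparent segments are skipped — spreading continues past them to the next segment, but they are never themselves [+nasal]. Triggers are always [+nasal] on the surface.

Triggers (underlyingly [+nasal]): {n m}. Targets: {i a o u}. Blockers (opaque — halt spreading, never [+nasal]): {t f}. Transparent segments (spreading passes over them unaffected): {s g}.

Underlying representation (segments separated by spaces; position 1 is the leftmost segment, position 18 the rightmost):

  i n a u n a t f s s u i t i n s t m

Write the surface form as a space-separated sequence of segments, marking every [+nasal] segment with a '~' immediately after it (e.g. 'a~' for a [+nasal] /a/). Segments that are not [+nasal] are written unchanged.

From /n/ at 2 rightward: 3 /a/ → [+nasal]; 4 /u/ → [+nasal]; 5 /n/ is itself a trigger — this domain ends here.
From /n/ at 5 rightward: 6 /a/ → [+nasal]; 7 /t/ blocks.
From /n/ at 15 rightward: 16 /s/ transparent; 17 /t/ blocks.
From /m/ at 18 rightward: word edge.
Targets with no active source: positions 1 11 12 14 stay [-nasal].
[+nasal] positions on the surface: 2 3 4 5 6 15 18.

i n~ a~ u~ n~ a~ t f s s u i t i n~ s t m~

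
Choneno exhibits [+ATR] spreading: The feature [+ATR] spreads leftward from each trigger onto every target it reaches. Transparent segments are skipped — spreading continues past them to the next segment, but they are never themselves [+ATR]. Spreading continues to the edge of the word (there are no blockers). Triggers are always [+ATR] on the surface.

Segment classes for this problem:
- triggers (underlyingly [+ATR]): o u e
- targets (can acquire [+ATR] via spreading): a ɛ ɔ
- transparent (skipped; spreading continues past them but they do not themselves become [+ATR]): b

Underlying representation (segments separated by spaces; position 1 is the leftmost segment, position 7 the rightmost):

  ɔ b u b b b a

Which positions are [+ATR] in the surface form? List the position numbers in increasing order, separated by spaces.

From /u/ at 3 leftward: 2 /b/ transparent; 1 /ɔ/ → [+ATR]; word edge.
Target with no active source: position 7 stays [-ATR].

1 3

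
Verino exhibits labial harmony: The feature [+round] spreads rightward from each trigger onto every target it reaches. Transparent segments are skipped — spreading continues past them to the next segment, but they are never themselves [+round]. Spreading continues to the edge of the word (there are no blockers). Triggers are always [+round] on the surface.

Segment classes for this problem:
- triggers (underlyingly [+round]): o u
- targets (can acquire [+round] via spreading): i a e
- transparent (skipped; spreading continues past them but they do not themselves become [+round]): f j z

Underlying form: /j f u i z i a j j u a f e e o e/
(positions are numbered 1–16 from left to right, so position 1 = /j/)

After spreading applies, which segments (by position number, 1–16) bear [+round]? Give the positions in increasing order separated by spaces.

From /u/ at 3 rightward: 4 /i/ → [+round]; 5 /z/ transparent; 6 /i/ → [+round]; 7 /a/ → [+round]; 8 /j/ transparent; 9 /j/ transparent; 10 /u/ is itself a trigger — this domain ends here.
From /u/ at 10 rightward: 11 /a/ → [+round]; 12 /f/ transparent; 13 /e/ → [+round]; 14 /e/ → [+round]; 15 /o/ is itself a trigger — this domain ends here.
From /o/ at 15 rightward: 16 /e/ → [+round]; word edge.

3 4 6 7 10 11 13 14 15 16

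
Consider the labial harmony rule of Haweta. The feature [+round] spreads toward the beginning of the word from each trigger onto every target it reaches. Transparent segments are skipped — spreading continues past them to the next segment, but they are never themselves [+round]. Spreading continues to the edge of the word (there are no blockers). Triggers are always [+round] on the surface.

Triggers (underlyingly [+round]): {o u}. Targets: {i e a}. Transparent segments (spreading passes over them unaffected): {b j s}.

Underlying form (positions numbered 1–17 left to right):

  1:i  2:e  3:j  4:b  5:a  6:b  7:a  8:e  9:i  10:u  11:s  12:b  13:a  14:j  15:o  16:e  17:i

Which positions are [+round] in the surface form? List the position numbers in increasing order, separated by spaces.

1 2 5 7 8 9 10 13 15

From /u/ at 10 leftward: 9 /i/ → [+round]; 8 /e/ → [+round]; 7 /a/ → [+round]; 6 /b/ transparent; 5 /a/ → [+round]; 4 /b/ transparent; 3 /j/ transparent; 2 /e/ → [+round]; 1 /i/ → [+round]; word edge.
From /o/ at 15 leftward: 14 /j/ transparent; 13 /a/ → [+round]; 12 /b/ transparent; 11 /s/ transparent; 10 /u/ is itself a trigger — this domain ends here.
Targets with no active source: positions 16 17 stay [-round].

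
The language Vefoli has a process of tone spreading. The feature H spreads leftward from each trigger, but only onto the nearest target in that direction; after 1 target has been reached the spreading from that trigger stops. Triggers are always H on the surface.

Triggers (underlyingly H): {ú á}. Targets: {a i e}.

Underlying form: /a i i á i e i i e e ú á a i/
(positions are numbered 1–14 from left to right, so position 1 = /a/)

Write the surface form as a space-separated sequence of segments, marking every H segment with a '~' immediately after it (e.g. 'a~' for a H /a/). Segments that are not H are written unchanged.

a i i~ á~ i e i i e e~ ú~ á~ a i

From /á/ at 4 leftward: 3 /i/ → H; bound reached.
From /ú/ at 11 leftward: 10 /e/ → H; bound reached.
From /á/ at 12 leftward: 11 /ú/ is itself a trigger — this domain ends here.
Targets with no active source: positions 1 2 5 6 7 8 9 13 14 stay [-high tone].
H positions on the surface: 3 4 10 11 12.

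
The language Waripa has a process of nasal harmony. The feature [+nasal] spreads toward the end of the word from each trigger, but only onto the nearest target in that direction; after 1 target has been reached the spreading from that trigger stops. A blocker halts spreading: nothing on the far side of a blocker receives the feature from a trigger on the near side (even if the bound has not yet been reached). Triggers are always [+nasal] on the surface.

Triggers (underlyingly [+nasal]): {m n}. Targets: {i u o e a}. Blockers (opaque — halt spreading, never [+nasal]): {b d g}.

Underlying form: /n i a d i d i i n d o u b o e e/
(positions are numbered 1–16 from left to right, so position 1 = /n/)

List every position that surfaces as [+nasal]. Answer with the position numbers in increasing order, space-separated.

From /n/ at 1 rightward: 2 /i/ → [+nasal]; bound reached.
From /n/ at 9 rightward: 10 /d/ blocks.
Targets with no active source: positions 3 5 7 8 11 12 14 15 16 stay [-nasal].

1 2 9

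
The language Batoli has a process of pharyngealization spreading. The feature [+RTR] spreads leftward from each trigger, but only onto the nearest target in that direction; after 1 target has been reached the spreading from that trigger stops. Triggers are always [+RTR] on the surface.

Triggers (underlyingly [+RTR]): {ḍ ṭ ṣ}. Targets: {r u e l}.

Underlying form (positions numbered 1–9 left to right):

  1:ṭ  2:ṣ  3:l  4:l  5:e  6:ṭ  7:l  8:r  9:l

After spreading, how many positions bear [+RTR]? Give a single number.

4

From /ṭ/ at 1 leftward: word edge.
From /ṣ/ at 2 leftward: 1 /ṭ/ is itself a trigger — this domain ends here.
From /ṭ/ at 6 leftward: 5 /e/ → [+RTR]; bound reached.
Targets with no active source: positions 3 4 7 8 9 stay [-emphatic].
[+RTR] positions on the surface: 1 2 5 6.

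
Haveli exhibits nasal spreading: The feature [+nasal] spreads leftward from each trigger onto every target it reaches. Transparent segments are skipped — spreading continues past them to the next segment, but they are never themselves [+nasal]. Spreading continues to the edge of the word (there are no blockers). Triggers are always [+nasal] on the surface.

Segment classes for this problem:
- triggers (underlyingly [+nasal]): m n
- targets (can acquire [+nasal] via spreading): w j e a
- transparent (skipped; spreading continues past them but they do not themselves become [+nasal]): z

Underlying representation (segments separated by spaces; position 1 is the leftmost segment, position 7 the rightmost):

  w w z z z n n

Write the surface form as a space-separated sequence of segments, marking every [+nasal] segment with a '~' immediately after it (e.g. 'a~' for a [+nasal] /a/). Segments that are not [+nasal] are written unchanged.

w~ w~ z z z n~ n~

From /n/ at 6 leftward: 5 /z/ transparent; 4 /z/ transparent; 3 /z/ transparent; 2 /w/ → [+nasal]; 1 /w/ → [+nasal]; word edge.
From /n/ at 7 leftward: 6 /n/ is itself a trigger — this domain ends here.
[+nasal] positions on the surface: 1 2 6 7.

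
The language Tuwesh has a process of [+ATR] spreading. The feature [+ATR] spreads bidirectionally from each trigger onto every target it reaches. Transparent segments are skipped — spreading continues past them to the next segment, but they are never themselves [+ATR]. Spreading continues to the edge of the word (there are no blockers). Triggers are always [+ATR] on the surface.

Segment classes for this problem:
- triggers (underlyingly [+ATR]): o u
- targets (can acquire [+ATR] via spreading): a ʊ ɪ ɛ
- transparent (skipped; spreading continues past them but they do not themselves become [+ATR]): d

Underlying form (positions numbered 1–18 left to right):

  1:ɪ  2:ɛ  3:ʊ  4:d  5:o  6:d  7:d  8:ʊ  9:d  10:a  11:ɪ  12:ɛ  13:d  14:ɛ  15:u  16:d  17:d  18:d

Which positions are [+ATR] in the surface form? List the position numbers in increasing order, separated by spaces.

From /o/ at 5 rightward: 6 /d/ transparent; 7 /d/ transparent; 8 /ʊ/ → [+ATR]; 9 /d/ transparent; 10 /a/ → [+ATR]; 11 /ɪ/ → [+ATR]; 12 /ɛ/ → [+ATR]; 13 /d/ transparent; 14 /ɛ/ → [+ATR]; 15 /u/ is itself a trigger — this domain ends here.
From /o/ at 5 leftward: 4 /d/ transparent; 3 /ʊ/ → [+ATR]; 2 /ɛ/ → [+ATR]; 1 /ɪ/ → [+ATR]; word edge.
From /u/ at 15 rightward: 16 /d/ transparent; 17 /d/ transparent; 18 /d/ transparent; word edge.
From /u/ at 15 leftward: 14 /ɛ/ → [+ATR]; 13 /d/ transparent; 12 /ɛ/ → [+ATR]; 11 /ɪ/ → [+ATR]; 10 /a/ → [+ATR]; 9 /d/ transparent; 8 /ʊ/ → [+ATR]; 7 /d/ transparent; 6 /d/ transparent; 5 /o/ is itself a trigger — this domain ends here.

1 2 3 5 8 10 11 12 14 15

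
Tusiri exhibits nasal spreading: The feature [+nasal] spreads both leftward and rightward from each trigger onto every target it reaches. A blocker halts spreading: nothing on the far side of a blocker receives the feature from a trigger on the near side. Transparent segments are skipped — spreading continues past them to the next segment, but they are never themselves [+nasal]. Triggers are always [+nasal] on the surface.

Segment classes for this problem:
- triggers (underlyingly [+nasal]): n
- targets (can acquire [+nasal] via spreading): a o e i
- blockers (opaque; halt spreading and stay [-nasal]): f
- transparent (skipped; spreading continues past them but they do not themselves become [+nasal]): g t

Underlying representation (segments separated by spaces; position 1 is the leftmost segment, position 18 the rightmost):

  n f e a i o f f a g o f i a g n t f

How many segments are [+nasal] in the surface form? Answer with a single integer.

From /n/ at 1 rightward: 2 /f/ blocks.
From /n/ at 1 leftward: word edge.
From /n/ at 16 rightward: 17 /t/ transparent; 18 /f/ blocks.
From /n/ at 16 leftward: 15 /g/ transparent; 14 /a/ → [+nasal]; 13 /i/ → [+nasal]; 12 /f/ blocks.
Targets with no active source: positions 3 4 5 6 9 11 stay [-nasal].
[+nasal] positions on the surface: 1 13 14 16.

4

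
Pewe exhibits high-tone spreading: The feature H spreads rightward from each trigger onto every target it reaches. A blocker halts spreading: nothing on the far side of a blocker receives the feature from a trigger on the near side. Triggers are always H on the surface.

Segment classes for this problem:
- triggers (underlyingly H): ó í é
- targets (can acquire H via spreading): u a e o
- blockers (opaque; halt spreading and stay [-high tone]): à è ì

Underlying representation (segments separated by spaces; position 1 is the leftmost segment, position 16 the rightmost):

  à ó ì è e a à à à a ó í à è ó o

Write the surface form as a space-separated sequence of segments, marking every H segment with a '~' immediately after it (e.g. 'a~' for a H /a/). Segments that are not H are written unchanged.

From /ó/ at 2 rightward: 3 /ì/ blocks.
From /ó/ at 11 rightward: 12 /í/ is itself a trigger — this domain ends here.
From /í/ at 12 rightward: 13 /à/ blocks.
From /ó/ at 15 rightward: 16 /o/ → H; word edge.
Targets with no active source: positions 5 6 10 stay [-high tone].
H positions on the surface: 2 11 12 15 16.

à ó~ ì è e a à à à a ó~ í~ à è ó~ o~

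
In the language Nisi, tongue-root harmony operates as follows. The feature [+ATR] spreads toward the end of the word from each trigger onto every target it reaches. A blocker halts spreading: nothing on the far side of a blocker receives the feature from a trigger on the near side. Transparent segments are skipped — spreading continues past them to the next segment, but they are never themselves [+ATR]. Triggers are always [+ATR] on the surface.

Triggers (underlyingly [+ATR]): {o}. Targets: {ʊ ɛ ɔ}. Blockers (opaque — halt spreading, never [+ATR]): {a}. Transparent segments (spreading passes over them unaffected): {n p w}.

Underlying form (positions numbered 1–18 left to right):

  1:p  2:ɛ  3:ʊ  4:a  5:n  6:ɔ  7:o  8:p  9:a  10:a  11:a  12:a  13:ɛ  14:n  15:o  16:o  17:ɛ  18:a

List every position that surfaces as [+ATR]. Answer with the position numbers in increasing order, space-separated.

From /o/ at 7 rightward: 8 /p/ transparent; 9 /a/ blocks.
From /o/ at 15 rightward: 16 /o/ is itself a trigger — this domain ends here.
From /o/ at 16 rightward: 17 /ɛ/ → [+ATR]; 18 /a/ blocks.
Targets with no active source: positions 2 3 6 13 stay [-ATR].

7 15 16 17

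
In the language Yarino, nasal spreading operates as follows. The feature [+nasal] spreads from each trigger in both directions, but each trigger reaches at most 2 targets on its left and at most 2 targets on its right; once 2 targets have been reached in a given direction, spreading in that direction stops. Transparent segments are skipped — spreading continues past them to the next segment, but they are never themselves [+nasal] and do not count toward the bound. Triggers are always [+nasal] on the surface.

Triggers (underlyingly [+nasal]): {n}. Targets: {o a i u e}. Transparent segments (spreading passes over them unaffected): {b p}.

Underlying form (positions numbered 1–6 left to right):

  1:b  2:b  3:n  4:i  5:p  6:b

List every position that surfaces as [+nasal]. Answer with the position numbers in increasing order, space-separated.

3 4

From /n/ at 3 rightward: 4 /i/ → [+nasal]; 5 /p/ transparent; 6 /b/ transparent; word edge.
From /n/ at 3 leftward: 2 /b/ transparent; 1 /b/ transparent; word edge.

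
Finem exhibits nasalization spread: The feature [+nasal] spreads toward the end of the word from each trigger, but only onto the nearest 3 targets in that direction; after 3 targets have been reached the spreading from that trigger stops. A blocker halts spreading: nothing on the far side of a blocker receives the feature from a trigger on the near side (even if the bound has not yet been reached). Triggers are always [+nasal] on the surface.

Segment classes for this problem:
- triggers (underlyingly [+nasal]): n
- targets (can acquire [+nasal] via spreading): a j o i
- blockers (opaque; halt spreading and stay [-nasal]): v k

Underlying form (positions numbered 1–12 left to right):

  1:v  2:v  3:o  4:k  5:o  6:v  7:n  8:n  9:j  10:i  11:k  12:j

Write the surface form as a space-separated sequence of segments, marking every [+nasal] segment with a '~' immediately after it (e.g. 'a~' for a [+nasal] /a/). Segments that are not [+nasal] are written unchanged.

From /n/ at 7 rightward: 8 /n/ is itself a trigger — this domain ends here.
From /n/ at 8 rightward: 9 /j/ → [+nasal]; 10 /i/ → [+nasal]; 11 /k/ blocks.
Targets with no active source: positions 3 5 12 stay [-nasal].
[+nasal] positions on the surface: 7 8 9 10.

v v o k o v n~ n~ j~ i~ k j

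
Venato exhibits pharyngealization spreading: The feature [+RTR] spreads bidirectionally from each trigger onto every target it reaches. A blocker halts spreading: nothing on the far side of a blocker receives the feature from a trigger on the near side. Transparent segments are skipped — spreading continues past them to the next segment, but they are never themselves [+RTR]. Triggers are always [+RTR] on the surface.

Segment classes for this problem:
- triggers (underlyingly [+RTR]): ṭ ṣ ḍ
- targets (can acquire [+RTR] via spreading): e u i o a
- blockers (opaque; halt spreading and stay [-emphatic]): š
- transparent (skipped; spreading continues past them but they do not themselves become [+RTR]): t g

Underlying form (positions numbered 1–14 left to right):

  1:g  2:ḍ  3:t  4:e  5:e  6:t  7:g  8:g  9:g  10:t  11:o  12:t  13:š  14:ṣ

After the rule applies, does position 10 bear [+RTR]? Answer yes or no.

From /ḍ/ at 2 rightward: 3 /t/ transparent; 4 /e/ → [+RTR]; 5 /e/ → [+RTR]; 6 /t/ transparent; 7 /g/ transparent; 8 /g/ transparent; 9 /g/ transparent; 10 /t/ transparent; 11 /o/ → [+RTR]; 12 /t/ transparent; 13 /š/ blocks.
From /ḍ/ at 2 leftward: 1 /g/ transparent; word edge.
From /ṣ/ at 14 rightward: word edge.
From /ṣ/ at 14 leftward: 13 /š/ blocks.
[+RTR] positions on the surface: 2 4 5 11 14.

no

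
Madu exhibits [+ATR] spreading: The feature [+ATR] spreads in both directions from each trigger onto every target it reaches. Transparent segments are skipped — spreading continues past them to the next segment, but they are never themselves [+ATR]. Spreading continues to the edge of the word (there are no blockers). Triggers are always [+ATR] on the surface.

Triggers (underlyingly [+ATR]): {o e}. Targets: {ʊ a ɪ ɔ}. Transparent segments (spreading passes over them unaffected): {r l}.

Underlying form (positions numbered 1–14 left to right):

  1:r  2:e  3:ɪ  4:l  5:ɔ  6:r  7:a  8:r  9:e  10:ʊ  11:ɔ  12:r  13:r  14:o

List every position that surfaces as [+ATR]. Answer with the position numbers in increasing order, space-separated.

From /e/ at 2 rightward: 3 /ɪ/ → [+ATR]; 4 /l/ transparent; 5 /ɔ/ → [+ATR]; 6 /r/ transparent; 7 /a/ → [+ATR]; 8 /r/ transparent; 9 /e/ is itself a trigger — this domain ends here.
From /e/ at 2 leftward: 1 /r/ transparent; word edge.
From /e/ at 9 rightward: 10 /ʊ/ → [+ATR]; 11 /ɔ/ → [+ATR]; 12 /r/ transparent; 13 /r/ transparent; 14 /o/ is itself a trigger — this domain ends here.
From /e/ at 9 leftward: 8 /r/ transparent; 7 /a/ → [+ATR]; 6 /r/ transparent; 5 /ɔ/ → [+ATR]; 4 /l/ transparent; 3 /ɪ/ → [+ATR]; 2 /e/ is itself a trigger — this domain ends here.
From /o/ at 14 rightward: word edge.
From /o/ at 14 leftward: 13 /r/ transparent; 12 /r/ transparent; 11 /ɔ/ → [+ATR]; 10 /ʊ/ → [+ATR]; 9 /e/ is itself a trigger — this domain ends here.

2 3 5 7 9 10 11 14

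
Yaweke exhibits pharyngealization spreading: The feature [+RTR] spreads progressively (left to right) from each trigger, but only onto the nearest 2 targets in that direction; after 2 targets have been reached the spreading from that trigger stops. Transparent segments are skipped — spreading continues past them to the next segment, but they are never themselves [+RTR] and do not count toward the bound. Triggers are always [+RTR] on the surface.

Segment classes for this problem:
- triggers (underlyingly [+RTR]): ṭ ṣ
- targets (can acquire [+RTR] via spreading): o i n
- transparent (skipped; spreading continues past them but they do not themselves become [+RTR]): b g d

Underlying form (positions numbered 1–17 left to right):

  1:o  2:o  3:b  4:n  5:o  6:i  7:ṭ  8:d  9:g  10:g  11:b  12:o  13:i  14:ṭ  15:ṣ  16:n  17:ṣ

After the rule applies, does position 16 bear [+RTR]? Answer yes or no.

From /ṭ/ at 7 rightward: 8 /d/ transparent; 9 /g/ transparent; 10 /g/ transparent; 11 /b/ transparent; 12 /o/ → [+RTR]; 13 /i/ → [+RTR]; bound reached.
From /ṭ/ at 14 rightward: 15 /ṣ/ is itself a trigger — this domain ends here.
From /ṣ/ at 15 rightward: 16 /n/ → [+RTR]; 17 /ṣ/ is itself a trigger — this domain ends here.
From /ṣ/ at 17 rightward: word edge.
Targets with no active source: positions 1 2 4 5 6 stay [-emphatic].
[+RTR] positions on the surface: 7 12 13 14 15 16 17.

yes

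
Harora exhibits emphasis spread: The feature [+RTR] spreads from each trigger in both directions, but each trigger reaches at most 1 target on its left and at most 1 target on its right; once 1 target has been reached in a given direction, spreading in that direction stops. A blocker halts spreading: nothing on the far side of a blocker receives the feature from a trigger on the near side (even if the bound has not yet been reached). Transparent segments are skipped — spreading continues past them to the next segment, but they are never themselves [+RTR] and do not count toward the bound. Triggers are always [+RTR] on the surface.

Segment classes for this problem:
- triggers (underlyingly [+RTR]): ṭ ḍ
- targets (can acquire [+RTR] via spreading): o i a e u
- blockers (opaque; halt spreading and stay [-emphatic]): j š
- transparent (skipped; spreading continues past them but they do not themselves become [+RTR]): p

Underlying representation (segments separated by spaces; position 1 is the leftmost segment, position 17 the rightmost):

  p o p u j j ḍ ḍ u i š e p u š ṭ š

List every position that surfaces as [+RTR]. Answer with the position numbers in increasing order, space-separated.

From /ḍ/ at 7 rightward: 8 /ḍ/ is itself a trigger — this domain ends here.
From /ḍ/ at 7 leftward: 6 /j/ blocks.
From /ḍ/ at 8 rightward: 9 /u/ → [+RTR]; bound reached.
From /ḍ/ at 8 leftward: 7 /ḍ/ is itself a trigger — this domain ends here.
From /ṭ/ at 16 rightward: 17 /š/ blocks.
From /ṭ/ at 16 leftward: 15 /š/ blocks.
Targets with no active source: positions 2 4 10 12 14 stay [-emphatic].

7 8 9 16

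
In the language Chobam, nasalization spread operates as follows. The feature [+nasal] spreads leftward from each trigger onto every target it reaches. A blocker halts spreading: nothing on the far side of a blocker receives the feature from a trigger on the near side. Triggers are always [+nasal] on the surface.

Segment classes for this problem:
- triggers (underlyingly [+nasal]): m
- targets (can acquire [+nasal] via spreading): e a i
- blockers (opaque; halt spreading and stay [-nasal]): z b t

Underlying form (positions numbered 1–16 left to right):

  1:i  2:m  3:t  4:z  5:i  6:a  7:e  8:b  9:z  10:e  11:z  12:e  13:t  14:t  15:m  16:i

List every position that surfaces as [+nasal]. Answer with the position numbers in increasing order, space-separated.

From /m/ at 2 leftward: 1 /i/ → [+nasal]; word edge.
From /m/ at 15 leftward: 14 /t/ blocks.
Targets with no active source: positions 5 6 7 10 12 16 stay [-nasal].

1 2 15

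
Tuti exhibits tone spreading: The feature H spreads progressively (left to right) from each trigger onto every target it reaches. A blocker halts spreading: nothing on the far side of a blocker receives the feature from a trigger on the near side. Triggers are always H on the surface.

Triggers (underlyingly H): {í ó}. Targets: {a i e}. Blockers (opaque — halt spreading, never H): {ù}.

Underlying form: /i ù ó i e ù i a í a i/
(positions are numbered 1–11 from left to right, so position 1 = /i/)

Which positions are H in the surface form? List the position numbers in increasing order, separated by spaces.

3 4 5 9 10 11

From /ó/ at 3 rightward: 4 /i/ → H; 5 /e/ → H; 6 /ù/ blocks.
From /í/ at 9 rightward: 10 /a/ → H; 11 /i/ → H; word edge.
Targets with no active source: positions 1 7 8 stay [-high tone].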